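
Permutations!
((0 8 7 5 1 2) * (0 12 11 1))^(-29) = ((0 8 7 5)(1 2 12 11))^(-29) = (0 5 7 8)(1 11 12 2)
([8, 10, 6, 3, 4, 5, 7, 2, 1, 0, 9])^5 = (10)(2 7 6)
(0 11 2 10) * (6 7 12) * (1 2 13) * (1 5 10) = (0 11 13 5 10)(1 2)(6 7 12) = [11, 2, 1, 3, 4, 10, 7, 12, 8, 9, 0, 13, 6, 5]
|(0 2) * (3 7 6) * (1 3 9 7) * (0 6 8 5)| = 14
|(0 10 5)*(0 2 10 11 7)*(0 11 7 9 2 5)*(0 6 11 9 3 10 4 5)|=|(0 7 9 2 4 5)(3 10 6 11)|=12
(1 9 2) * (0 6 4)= (0 6 4)(1 9 2)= [6, 9, 1, 3, 0, 5, 4, 7, 8, 2]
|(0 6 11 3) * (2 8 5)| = |(0 6 11 3)(2 8 5)| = 12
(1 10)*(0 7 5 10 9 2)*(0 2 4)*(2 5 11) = (0 7 11 2 5 10 1 9 4) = [7, 9, 5, 3, 0, 10, 6, 11, 8, 4, 1, 2]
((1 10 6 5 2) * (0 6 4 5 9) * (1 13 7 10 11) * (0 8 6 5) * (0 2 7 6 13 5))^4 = (13)(2 4 10 7 5)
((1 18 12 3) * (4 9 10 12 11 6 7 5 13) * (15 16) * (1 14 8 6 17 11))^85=(1 18)(3 9 5 8 12 4 7 14 10 13 6)(11 17)(15 16)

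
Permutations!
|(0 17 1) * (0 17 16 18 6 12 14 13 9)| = |(0 16 18 6 12 14 13 9)(1 17)| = 8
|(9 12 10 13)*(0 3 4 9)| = |(0 3 4 9 12 10 13)| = 7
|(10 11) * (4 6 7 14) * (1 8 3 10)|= |(1 8 3 10 11)(4 6 7 14)|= 20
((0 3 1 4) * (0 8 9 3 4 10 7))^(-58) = ((0 4 8 9 3 1 10 7))^(-58) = (0 10 3 8)(1 9 4 7)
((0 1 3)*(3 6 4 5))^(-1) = (0 3 5 4 6 1)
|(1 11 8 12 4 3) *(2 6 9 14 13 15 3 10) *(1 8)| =22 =|(1 11)(2 6 9 14 13 15 3 8 12 4 10)|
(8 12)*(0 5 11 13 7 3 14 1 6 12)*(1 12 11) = (0 5 1 6 11 13 7 3 14 12 8) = [5, 6, 2, 14, 4, 1, 11, 3, 0, 9, 10, 13, 8, 7, 12]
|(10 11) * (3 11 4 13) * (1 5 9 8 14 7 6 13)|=12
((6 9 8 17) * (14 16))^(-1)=((6 9 8 17)(14 16))^(-1)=(6 17 8 9)(14 16)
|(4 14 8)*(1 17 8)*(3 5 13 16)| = |(1 17 8 4 14)(3 5 13 16)| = 20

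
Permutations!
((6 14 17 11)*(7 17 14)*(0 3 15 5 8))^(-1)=((0 3 15 5 8)(6 7 17 11))^(-1)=(0 8 5 15 3)(6 11 17 7)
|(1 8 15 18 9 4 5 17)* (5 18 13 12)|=21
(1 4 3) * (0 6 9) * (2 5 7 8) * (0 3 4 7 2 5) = (0 6 9 3 1 7 8 5 2) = [6, 7, 0, 1, 4, 2, 9, 8, 5, 3]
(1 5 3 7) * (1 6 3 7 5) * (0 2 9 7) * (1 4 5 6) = [2, 4, 9, 6, 5, 0, 3, 1, 8, 7] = (0 2 9 7 1 4 5)(3 6)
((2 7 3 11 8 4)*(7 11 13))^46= (2 8)(3 13 7)(4 11)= ((2 11 8 4)(3 13 7))^46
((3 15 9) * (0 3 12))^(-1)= ((0 3 15 9 12))^(-1)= (0 12 9 15 3)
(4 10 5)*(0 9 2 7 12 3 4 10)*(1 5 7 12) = (0 9 2 12 3 4)(1 5 10 7) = [9, 5, 12, 4, 0, 10, 6, 1, 8, 2, 7, 11, 3]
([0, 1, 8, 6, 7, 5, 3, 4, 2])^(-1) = [0, 1, 8, 6, 7, 5, 3, 4, 2]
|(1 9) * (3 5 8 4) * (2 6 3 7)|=14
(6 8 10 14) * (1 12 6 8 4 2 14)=(1 12 6 4 2 14 8 10)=[0, 12, 14, 3, 2, 5, 4, 7, 10, 9, 1, 11, 6, 13, 8]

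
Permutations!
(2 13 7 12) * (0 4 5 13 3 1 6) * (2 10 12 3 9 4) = (0 2 9 4 5 13 7 3 1 6)(10 12) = [2, 6, 9, 1, 5, 13, 0, 3, 8, 4, 12, 11, 10, 7]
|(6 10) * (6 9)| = 3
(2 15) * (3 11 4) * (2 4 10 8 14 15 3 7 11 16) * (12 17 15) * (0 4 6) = (0 4 7 11 10 8 14 12 17 15 6)(2 3 16) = [4, 1, 3, 16, 7, 5, 0, 11, 14, 9, 8, 10, 17, 13, 12, 6, 2, 15]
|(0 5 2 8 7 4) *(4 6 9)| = |(0 5 2 8 7 6 9 4)| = 8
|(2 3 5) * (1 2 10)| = |(1 2 3 5 10)| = 5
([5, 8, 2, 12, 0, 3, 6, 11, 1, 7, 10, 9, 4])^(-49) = (0 5 3 12 4)(1 8)(7 9 11)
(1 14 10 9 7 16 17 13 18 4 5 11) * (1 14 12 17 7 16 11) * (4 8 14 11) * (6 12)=(1 6 12 17 13 18 8 14 10 9 16 7 4 5)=[0, 6, 2, 3, 5, 1, 12, 4, 14, 16, 9, 11, 17, 18, 10, 15, 7, 13, 8]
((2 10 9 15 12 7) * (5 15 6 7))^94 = ((2 10 9 6 7)(5 15 12))^94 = (2 7 6 9 10)(5 15 12)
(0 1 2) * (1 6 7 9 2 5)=[6, 5, 0, 3, 4, 1, 7, 9, 8, 2]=(0 6 7 9 2)(1 5)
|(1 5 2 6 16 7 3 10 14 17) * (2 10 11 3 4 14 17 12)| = |(1 5 10 17)(2 6 16 7 4 14 12)(3 11)| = 28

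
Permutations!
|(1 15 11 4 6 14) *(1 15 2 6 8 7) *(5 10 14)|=11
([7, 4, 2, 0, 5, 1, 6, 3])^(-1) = [3, 5, 2, 7, 1, 4, 6, 0]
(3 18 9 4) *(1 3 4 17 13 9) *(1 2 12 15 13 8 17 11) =[0, 3, 12, 18, 4, 5, 6, 7, 17, 11, 10, 1, 15, 9, 14, 13, 16, 8, 2] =(1 3 18 2 12 15 13 9 11)(8 17)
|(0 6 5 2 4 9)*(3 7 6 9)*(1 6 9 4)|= 20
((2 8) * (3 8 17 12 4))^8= ((2 17 12 4 3 8))^8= (2 12 3)(4 8 17)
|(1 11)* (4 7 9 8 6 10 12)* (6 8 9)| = |(1 11)(4 7 6 10 12)| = 10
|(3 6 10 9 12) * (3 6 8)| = |(3 8)(6 10 9 12)| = 4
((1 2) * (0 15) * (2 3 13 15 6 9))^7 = (0 15 13 3 1 2 9 6)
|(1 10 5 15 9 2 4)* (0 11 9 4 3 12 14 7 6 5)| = |(0 11 9 2 3 12 14 7 6 5 15 4 1 10)| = 14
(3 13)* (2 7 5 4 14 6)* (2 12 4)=[0, 1, 7, 13, 14, 2, 12, 5, 8, 9, 10, 11, 4, 3, 6]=(2 7 5)(3 13)(4 14 6 12)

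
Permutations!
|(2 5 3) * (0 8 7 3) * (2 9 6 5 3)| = |(0 8 7 2 3 9 6 5)| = 8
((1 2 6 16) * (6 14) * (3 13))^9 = ((1 2 14 6 16)(3 13))^9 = (1 16 6 14 2)(3 13)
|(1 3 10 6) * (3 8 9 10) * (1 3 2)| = 7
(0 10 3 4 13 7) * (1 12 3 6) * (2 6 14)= (0 10 14 2 6 1 12 3 4 13 7)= [10, 12, 6, 4, 13, 5, 1, 0, 8, 9, 14, 11, 3, 7, 2]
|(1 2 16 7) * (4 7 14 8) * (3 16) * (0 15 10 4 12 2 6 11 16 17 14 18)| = 30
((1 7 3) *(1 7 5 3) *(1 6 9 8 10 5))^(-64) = (3 5 10 8 9 6 7)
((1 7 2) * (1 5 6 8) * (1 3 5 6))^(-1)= ((1 7 2 6 8 3 5))^(-1)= (1 5 3 8 6 2 7)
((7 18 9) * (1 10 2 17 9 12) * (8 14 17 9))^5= (1 18 9 10 12 7 2)(8 17 14)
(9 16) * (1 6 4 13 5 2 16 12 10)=(1 6 4 13 5 2 16 9 12 10)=[0, 6, 16, 3, 13, 2, 4, 7, 8, 12, 1, 11, 10, 5, 14, 15, 9]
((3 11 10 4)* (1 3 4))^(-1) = (1 10 11 3)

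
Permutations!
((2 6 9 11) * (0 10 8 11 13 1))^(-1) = ((0 10 8 11 2 6 9 13 1))^(-1) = (0 1 13 9 6 2 11 8 10)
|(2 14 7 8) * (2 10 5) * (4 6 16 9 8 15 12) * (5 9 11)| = |(2 14 7 15 12 4 6 16 11 5)(8 10 9)| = 30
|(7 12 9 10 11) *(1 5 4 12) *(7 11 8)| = |(1 5 4 12 9 10 8 7)| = 8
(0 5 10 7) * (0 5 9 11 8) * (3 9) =[3, 1, 2, 9, 4, 10, 6, 5, 0, 11, 7, 8] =(0 3 9 11 8)(5 10 7)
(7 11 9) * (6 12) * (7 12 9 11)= (6 9 12)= [0, 1, 2, 3, 4, 5, 9, 7, 8, 12, 10, 11, 6]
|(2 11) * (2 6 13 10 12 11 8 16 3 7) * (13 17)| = 30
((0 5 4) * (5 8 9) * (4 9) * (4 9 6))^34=((0 8 9 5 6 4))^34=(0 6 9)(4 5 8)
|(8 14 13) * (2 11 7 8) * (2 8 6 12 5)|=6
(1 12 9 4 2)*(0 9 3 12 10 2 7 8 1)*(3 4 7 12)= (0 9 7 8 1 10 2)(4 12)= [9, 10, 0, 3, 12, 5, 6, 8, 1, 7, 2, 11, 4]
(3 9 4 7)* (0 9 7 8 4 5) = (0 9 5)(3 7)(4 8) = [9, 1, 2, 7, 8, 0, 6, 3, 4, 5]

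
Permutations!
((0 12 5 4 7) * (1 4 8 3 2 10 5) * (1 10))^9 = ((0 12 10 5 8 3 2 1 4 7))^9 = (0 7 4 1 2 3 8 5 10 12)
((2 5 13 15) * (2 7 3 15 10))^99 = (15)(2 10 13 5)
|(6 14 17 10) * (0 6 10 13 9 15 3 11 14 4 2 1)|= 35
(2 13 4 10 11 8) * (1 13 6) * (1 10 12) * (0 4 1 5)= (0 4 12 5)(1 13)(2 6 10 11 8)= [4, 13, 6, 3, 12, 0, 10, 7, 2, 9, 11, 8, 5, 1]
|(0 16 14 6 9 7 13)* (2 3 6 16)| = |(0 2 3 6 9 7 13)(14 16)| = 14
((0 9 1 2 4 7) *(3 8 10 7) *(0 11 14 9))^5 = (1 10)(2 7)(3 14)(4 11)(8 9)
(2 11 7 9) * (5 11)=[0, 1, 5, 3, 4, 11, 6, 9, 8, 2, 10, 7]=(2 5 11 7 9)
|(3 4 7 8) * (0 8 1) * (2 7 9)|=|(0 8 3 4 9 2 7 1)|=8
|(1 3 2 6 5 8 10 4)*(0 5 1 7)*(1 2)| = 6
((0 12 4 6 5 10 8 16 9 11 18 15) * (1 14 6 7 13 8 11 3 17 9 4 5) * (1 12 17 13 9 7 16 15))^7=(0 15 8 13 3 9 7 17)(1 18 11 10 5 12 6 14)(4 16)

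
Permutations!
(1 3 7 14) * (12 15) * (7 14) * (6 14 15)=(1 3 15 12 6 14)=[0, 3, 2, 15, 4, 5, 14, 7, 8, 9, 10, 11, 6, 13, 1, 12]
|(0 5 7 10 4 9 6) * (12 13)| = |(0 5 7 10 4 9 6)(12 13)| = 14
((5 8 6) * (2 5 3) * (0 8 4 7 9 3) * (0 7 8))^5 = ((2 5 4 8 6 7 9 3))^5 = (2 7 4 3 6 5 9 8)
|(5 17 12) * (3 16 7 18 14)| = 15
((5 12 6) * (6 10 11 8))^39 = ((5 12 10 11 8 6))^39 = (5 11)(6 10)(8 12)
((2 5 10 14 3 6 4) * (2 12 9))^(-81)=(14)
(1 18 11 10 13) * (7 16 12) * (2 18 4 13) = (1 4 13)(2 18 11 10)(7 16 12) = [0, 4, 18, 3, 13, 5, 6, 16, 8, 9, 2, 10, 7, 1, 14, 15, 12, 17, 11]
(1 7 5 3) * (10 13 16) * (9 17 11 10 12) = (1 7 5 3)(9 17 11 10 13 16 12) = [0, 7, 2, 1, 4, 3, 6, 5, 8, 17, 13, 10, 9, 16, 14, 15, 12, 11]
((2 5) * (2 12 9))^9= (2 5 12 9)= ((2 5 12 9))^9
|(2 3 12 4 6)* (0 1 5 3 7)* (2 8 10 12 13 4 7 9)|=22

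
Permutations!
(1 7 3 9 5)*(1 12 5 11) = [0, 7, 2, 9, 4, 12, 6, 3, 8, 11, 10, 1, 5] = (1 7 3 9 11)(5 12)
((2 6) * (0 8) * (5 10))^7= (0 8)(2 6)(5 10)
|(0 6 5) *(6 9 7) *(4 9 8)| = 7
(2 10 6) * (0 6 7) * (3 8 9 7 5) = (0 6 2 10 5 3 8 9 7) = [6, 1, 10, 8, 4, 3, 2, 0, 9, 7, 5]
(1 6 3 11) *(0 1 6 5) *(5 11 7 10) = (0 1 11 6 3 7 10 5) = [1, 11, 2, 7, 4, 0, 3, 10, 8, 9, 5, 6]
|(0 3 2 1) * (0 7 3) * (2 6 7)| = 6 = |(1 2)(3 6 7)|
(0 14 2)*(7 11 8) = (0 14 2)(7 11 8) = [14, 1, 0, 3, 4, 5, 6, 11, 7, 9, 10, 8, 12, 13, 2]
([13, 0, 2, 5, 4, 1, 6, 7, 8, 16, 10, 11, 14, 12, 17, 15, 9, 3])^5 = (0 3 12 1 17 13 5 14)(9 16)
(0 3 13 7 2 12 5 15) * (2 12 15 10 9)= (0 3 13 7 12 5 10 9 2 15)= [3, 1, 15, 13, 4, 10, 6, 12, 8, 2, 9, 11, 5, 7, 14, 0]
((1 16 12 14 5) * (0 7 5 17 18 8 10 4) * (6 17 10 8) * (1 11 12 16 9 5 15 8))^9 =(18)(0 14 5 8)(1 7 10 11)(4 12 9 15)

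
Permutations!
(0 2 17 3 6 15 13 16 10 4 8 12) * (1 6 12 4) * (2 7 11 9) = (0 7 11 9 2 17 3 12)(1 6 15 13 16 10)(4 8) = [7, 6, 17, 12, 8, 5, 15, 11, 4, 2, 1, 9, 0, 16, 14, 13, 10, 3]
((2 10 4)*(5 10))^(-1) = ((2 5 10 4))^(-1) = (2 4 10 5)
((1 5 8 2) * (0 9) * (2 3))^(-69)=((0 9)(1 5 8 3 2))^(-69)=(0 9)(1 5 8 3 2)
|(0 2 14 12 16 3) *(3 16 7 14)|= 3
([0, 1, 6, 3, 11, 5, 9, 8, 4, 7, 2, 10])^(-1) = [0, 1, 10, 3, 8, 5, 2, 9, 7, 6, 11, 4]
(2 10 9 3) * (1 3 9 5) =[0, 3, 10, 2, 4, 1, 6, 7, 8, 9, 5] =(1 3 2 10 5)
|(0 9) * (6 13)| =|(0 9)(6 13)| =2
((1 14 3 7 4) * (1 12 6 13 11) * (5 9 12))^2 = (1 3 4 9 6 11 14 7 5 12 13)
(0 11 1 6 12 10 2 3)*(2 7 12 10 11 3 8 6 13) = (0 3)(1 13 2 8 6 10 7 12 11) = [3, 13, 8, 0, 4, 5, 10, 12, 6, 9, 7, 1, 11, 2]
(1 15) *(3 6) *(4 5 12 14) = (1 15)(3 6)(4 5 12 14) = [0, 15, 2, 6, 5, 12, 3, 7, 8, 9, 10, 11, 14, 13, 4, 1]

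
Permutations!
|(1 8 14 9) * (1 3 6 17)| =|(1 8 14 9 3 6 17)| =7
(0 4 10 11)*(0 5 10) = (0 4)(5 10 11) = [4, 1, 2, 3, 0, 10, 6, 7, 8, 9, 11, 5]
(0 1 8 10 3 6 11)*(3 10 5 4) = (0 1 8 5 4 3 6 11) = [1, 8, 2, 6, 3, 4, 11, 7, 5, 9, 10, 0]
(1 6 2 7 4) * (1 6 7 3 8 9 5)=(1 7 4 6 2 3 8 9 5)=[0, 7, 3, 8, 6, 1, 2, 4, 9, 5]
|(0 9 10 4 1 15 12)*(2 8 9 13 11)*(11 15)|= |(0 13 15 12)(1 11 2 8 9 10 4)|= 28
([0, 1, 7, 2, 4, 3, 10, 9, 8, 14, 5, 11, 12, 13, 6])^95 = (2 3 5 10 6 14 9 7)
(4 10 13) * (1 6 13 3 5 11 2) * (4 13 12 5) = (13)(1 6 12 5 11 2)(3 4 10) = [0, 6, 1, 4, 10, 11, 12, 7, 8, 9, 3, 2, 5, 13]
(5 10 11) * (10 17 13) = [0, 1, 2, 3, 4, 17, 6, 7, 8, 9, 11, 5, 12, 10, 14, 15, 16, 13] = (5 17 13 10 11)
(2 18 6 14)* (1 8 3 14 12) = (1 8 3 14 2 18 6 12) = [0, 8, 18, 14, 4, 5, 12, 7, 3, 9, 10, 11, 1, 13, 2, 15, 16, 17, 6]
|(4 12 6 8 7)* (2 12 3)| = |(2 12 6 8 7 4 3)| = 7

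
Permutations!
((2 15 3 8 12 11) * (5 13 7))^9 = (2 8)(3 11)(12 15)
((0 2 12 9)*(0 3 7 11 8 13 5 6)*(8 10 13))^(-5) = ((0 2 12 9 3 7 11 10 13 5 6))^(-5) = (0 11 2 10 12 13 9 5 3 6 7)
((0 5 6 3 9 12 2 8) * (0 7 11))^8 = ((0 5 6 3 9 12 2 8 7 11))^8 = (0 7 2 9 6)(3 5 11 8 12)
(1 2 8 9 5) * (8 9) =(1 2 9 5) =[0, 2, 9, 3, 4, 1, 6, 7, 8, 5]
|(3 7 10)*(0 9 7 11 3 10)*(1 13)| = 6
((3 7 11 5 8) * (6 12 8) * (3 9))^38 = (3 8 6 11)(5 7 9 12)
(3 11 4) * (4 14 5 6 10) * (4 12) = (3 11 14 5 6 10 12 4) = [0, 1, 2, 11, 3, 6, 10, 7, 8, 9, 12, 14, 4, 13, 5]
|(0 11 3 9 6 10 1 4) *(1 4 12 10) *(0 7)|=|(0 11 3 9 6 1 12 10 4 7)|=10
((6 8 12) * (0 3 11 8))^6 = ((0 3 11 8 12 6))^6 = (12)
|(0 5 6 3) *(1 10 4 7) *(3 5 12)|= 12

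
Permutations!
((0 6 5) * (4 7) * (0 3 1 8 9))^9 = ((0 6 5 3 1 8 9)(4 7))^9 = (0 5 1 9 6 3 8)(4 7)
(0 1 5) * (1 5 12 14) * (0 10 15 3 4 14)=(0 5 10 15 3 4 14 1 12)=[5, 12, 2, 4, 14, 10, 6, 7, 8, 9, 15, 11, 0, 13, 1, 3]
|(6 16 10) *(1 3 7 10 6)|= 4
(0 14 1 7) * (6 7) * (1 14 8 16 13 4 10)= [8, 6, 2, 3, 10, 5, 7, 0, 16, 9, 1, 11, 12, 4, 14, 15, 13]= (0 8 16 13 4 10 1 6 7)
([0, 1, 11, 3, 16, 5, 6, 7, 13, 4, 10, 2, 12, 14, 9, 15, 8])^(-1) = [0, 1, 11, 3, 9, 5, 6, 7, 16, 14, 10, 2, 12, 8, 13, 15, 4]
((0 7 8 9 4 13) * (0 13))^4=(13)(0 4 9 8 7)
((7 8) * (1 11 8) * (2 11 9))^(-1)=((1 9 2 11 8 7))^(-1)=(1 7 8 11 2 9)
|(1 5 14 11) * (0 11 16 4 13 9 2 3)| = |(0 11 1 5 14 16 4 13 9 2 3)| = 11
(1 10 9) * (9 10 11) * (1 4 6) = [0, 11, 2, 3, 6, 5, 1, 7, 8, 4, 10, 9] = (1 11 9 4 6)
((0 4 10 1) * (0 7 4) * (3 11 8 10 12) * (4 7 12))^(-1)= ((1 12 3 11 8 10))^(-1)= (1 10 8 11 3 12)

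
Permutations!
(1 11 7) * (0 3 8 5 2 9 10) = (0 3 8 5 2 9 10)(1 11 7) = [3, 11, 9, 8, 4, 2, 6, 1, 5, 10, 0, 7]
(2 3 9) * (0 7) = (0 7)(2 3 9) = [7, 1, 3, 9, 4, 5, 6, 0, 8, 2]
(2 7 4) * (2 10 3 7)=(3 7 4 10)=[0, 1, 2, 7, 10, 5, 6, 4, 8, 9, 3]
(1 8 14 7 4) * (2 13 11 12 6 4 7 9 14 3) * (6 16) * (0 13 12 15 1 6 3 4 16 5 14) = (0 13 11 15 1 8 4 6 16 3 2 12 5 14 9) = [13, 8, 12, 2, 6, 14, 16, 7, 4, 0, 10, 15, 5, 11, 9, 1, 3]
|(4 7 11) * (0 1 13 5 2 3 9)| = |(0 1 13 5 2 3 9)(4 7 11)| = 21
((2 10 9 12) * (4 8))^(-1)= (2 12 9 10)(4 8)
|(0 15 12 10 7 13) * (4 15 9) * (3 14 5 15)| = 11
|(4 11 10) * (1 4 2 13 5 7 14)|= 9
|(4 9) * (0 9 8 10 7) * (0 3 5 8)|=|(0 9 4)(3 5 8 10 7)|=15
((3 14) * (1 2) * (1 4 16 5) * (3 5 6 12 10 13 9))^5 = ((1 2 4 16 6 12 10 13 9 3 14 5))^5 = (1 12 14 16 9 2 10 5 6 3 4 13)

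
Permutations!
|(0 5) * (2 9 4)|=6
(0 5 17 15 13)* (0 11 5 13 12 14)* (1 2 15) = [13, 2, 15, 3, 4, 17, 6, 7, 8, 9, 10, 5, 14, 11, 0, 12, 16, 1] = (0 13 11 5 17 1 2 15 12 14)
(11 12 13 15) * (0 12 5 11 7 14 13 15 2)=(0 12 15 7 14 13 2)(5 11)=[12, 1, 0, 3, 4, 11, 6, 14, 8, 9, 10, 5, 15, 2, 13, 7]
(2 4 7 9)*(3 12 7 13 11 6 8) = (2 4 13 11 6 8 3 12 7 9) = [0, 1, 4, 12, 13, 5, 8, 9, 3, 2, 10, 6, 7, 11]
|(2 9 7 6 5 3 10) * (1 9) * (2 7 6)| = |(1 9 6 5 3 10 7 2)| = 8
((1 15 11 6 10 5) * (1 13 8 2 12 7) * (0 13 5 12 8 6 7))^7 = (0 6 12 13 10)(1 7 11 15)(2 8) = ((0 13 6 10 12)(1 15 11 7)(2 8))^7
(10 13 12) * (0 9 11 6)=(0 9 11 6)(10 13 12)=[9, 1, 2, 3, 4, 5, 0, 7, 8, 11, 13, 6, 10, 12]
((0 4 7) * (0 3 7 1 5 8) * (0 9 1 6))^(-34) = (0 6 4)(1 8)(5 9)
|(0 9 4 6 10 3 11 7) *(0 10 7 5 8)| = 10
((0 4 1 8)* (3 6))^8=(8)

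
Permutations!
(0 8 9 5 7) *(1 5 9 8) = (9)(0 1 5 7) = [1, 5, 2, 3, 4, 7, 6, 0, 8, 9]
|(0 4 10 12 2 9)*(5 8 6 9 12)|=14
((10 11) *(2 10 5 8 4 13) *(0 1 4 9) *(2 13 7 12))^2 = (13)(0 4 12 10 5 9 1 7 2 11 8) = ((13)(0 1 4 7 12 2 10 11 5 8 9))^2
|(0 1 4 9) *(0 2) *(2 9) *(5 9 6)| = 12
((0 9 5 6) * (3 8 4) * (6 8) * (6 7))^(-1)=(0 6 7 3 4 8 5 9)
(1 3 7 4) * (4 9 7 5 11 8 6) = [0, 3, 2, 5, 1, 11, 4, 9, 6, 7, 10, 8] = (1 3 5 11 8 6 4)(7 9)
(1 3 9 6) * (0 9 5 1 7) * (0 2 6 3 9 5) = [5, 9, 6, 0, 4, 1, 7, 2, 8, 3] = (0 5 1 9 3)(2 6 7)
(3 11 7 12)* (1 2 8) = (1 2 8)(3 11 7 12) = [0, 2, 8, 11, 4, 5, 6, 12, 1, 9, 10, 7, 3]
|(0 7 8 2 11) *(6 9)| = 10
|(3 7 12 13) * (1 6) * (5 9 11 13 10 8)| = 18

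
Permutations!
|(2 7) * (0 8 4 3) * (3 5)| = 10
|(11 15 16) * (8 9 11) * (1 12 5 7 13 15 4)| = 11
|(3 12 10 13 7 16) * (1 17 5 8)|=|(1 17 5 8)(3 12 10 13 7 16)|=12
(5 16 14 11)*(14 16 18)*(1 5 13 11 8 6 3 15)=[0, 5, 2, 15, 4, 18, 3, 7, 6, 9, 10, 13, 12, 11, 8, 1, 16, 17, 14]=(1 5 18 14 8 6 3 15)(11 13)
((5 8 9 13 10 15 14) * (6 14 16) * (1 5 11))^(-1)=(1 11 14 6 16 15 10 13 9 8 5)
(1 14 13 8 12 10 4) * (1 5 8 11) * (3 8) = (1 14 13 11)(3 8 12 10 4 5) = [0, 14, 2, 8, 5, 3, 6, 7, 12, 9, 4, 1, 10, 11, 13]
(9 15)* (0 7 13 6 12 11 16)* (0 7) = [0, 1, 2, 3, 4, 5, 12, 13, 8, 15, 10, 16, 11, 6, 14, 9, 7] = (6 12 11 16 7 13)(9 15)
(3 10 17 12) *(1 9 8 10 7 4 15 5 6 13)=[0, 9, 2, 7, 15, 6, 13, 4, 10, 8, 17, 11, 3, 1, 14, 5, 16, 12]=(1 9 8 10 17 12 3 7 4 15 5 6 13)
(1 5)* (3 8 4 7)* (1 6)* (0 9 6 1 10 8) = (0 9 6 10 8 4 7 3)(1 5) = [9, 5, 2, 0, 7, 1, 10, 3, 4, 6, 8]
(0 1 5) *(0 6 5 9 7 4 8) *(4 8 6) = (0 1 9 7 8)(4 6 5) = [1, 9, 2, 3, 6, 4, 5, 8, 0, 7]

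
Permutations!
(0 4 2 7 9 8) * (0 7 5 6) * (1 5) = (0 4 2 1 5 6)(7 9 8) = [4, 5, 1, 3, 2, 6, 0, 9, 7, 8]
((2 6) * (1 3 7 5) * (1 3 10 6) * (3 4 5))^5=(1 10 6 2)(3 7)(4 5)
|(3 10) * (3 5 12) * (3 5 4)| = 6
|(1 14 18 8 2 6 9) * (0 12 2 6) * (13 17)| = 6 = |(0 12 2)(1 14 18 8 6 9)(13 17)|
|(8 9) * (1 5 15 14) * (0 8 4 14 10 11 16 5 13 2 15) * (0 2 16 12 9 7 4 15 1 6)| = |(0 8 7 4 14 6)(1 13 16 5 2)(9 15 10 11 12)| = 30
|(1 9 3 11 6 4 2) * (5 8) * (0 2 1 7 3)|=|(0 2 7 3 11 6 4 1 9)(5 8)|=18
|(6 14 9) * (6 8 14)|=3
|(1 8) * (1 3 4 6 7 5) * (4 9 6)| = 7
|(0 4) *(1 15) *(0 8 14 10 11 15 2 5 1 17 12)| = |(0 4 8 14 10 11 15 17 12)(1 2 5)| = 9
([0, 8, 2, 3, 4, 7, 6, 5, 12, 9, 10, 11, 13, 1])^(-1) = (1 13 12 8)(5 7)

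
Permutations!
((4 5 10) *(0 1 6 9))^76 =(4 5 10)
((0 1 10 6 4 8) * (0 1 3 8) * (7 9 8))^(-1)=((0 3 7 9 8 1 10 6 4))^(-1)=(0 4 6 10 1 8 9 7 3)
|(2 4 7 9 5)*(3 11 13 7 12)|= 9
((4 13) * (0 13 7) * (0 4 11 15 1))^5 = (15)(4 7)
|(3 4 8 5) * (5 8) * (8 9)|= 6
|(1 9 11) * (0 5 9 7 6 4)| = 8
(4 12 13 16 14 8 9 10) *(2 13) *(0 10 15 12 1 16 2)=[10, 16, 13, 3, 1, 5, 6, 7, 9, 15, 4, 11, 0, 2, 8, 12, 14]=(0 10 4 1 16 14 8 9 15 12)(2 13)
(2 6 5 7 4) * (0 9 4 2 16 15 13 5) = (0 9 4 16 15 13 5 7 2 6) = [9, 1, 6, 3, 16, 7, 0, 2, 8, 4, 10, 11, 12, 5, 14, 13, 15]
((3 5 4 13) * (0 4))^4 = ((0 4 13 3 5))^4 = (0 5 3 13 4)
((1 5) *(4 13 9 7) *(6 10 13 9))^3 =((1 5)(4 9 7)(6 10 13))^3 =(13)(1 5)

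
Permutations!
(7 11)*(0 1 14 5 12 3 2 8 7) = (0 1 14 5 12 3 2 8 7 11) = [1, 14, 8, 2, 4, 12, 6, 11, 7, 9, 10, 0, 3, 13, 5]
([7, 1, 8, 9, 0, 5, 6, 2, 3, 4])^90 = [4, 1, 7, 8, 9, 5, 6, 0, 2, 3]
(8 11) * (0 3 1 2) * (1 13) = (0 3 13 1 2)(8 11) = [3, 2, 0, 13, 4, 5, 6, 7, 11, 9, 10, 8, 12, 1]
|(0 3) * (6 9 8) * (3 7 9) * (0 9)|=4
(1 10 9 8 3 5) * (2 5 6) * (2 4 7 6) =(1 10 9 8 3 2 5)(4 7 6) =[0, 10, 5, 2, 7, 1, 4, 6, 3, 8, 9]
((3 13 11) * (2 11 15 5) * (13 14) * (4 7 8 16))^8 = (16)(2 11 3 14 13 15 5)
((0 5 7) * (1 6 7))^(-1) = (0 7 6 1 5)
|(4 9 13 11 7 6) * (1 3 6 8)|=9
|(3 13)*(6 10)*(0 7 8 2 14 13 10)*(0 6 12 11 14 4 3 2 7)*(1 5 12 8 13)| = 35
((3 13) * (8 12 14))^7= ((3 13)(8 12 14))^7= (3 13)(8 12 14)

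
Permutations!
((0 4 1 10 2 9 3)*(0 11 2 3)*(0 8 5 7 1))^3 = ((0 4)(1 10 3 11 2 9 8 5 7))^3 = (0 4)(1 11 8)(2 5 10)(3 9 7)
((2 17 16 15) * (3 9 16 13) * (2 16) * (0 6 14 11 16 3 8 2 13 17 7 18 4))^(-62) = ((0 6 14 11 16 15 3 9 13 8 2 7 18 4))^(-62) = (0 13 14 2 16 18 3)(4 9 6 8 11 7 15)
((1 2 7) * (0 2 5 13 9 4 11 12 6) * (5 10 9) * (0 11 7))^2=(13)(1 9 7 10 4)(6 12 11)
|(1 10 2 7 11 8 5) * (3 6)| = |(1 10 2 7 11 8 5)(3 6)| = 14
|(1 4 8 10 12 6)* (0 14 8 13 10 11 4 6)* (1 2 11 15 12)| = 35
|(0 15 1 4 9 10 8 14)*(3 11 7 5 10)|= |(0 15 1 4 9 3 11 7 5 10 8 14)|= 12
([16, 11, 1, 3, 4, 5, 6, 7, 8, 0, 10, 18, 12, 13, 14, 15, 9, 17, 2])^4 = [16, 1, 2, 3, 4, 5, 6, 7, 8, 0, 10, 11, 12, 13, 14, 15, 9, 17, 18]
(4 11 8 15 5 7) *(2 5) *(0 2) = (0 2 5 7 4 11 8 15) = [2, 1, 5, 3, 11, 7, 6, 4, 15, 9, 10, 8, 12, 13, 14, 0]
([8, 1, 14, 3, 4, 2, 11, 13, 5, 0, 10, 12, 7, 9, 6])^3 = (0 2 11 13 8 14 12 9 5 6 7)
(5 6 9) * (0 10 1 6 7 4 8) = [10, 6, 2, 3, 8, 7, 9, 4, 0, 5, 1] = (0 10 1 6 9 5 7 4 8)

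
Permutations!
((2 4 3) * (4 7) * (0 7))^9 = ((0 7 4 3 2))^9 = (0 2 3 4 7)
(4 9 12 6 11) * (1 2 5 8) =(1 2 5 8)(4 9 12 6 11) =[0, 2, 5, 3, 9, 8, 11, 7, 1, 12, 10, 4, 6]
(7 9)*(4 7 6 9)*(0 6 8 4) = (0 6 9 8 4 7) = [6, 1, 2, 3, 7, 5, 9, 0, 4, 8]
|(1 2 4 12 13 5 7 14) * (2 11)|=|(1 11 2 4 12 13 5 7 14)|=9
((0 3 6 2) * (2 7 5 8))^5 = ((0 3 6 7 5 8 2))^5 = (0 8 7 3 2 5 6)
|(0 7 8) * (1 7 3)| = |(0 3 1 7 8)| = 5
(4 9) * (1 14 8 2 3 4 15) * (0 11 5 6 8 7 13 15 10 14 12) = [11, 12, 3, 4, 9, 6, 8, 13, 2, 10, 14, 5, 0, 15, 7, 1] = (0 11 5 6 8 2 3 4 9 10 14 7 13 15 1 12)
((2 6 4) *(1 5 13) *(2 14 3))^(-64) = ((1 5 13)(2 6 4 14 3))^(-64) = (1 13 5)(2 6 4 14 3)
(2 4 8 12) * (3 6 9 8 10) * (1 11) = (1 11)(2 4 10 3 6 9 8 12) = [0, 11, 4, 6, 10, 5, 9, 7, 12, 8, 3, 1, 2]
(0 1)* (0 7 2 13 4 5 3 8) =(0 1 7 2 13 4 5 3 8) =[1, 7, 13, 8, 5, 3, 6, 2, 0, 9, 10, 11, 12, 4]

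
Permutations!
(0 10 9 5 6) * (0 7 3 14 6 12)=(0 10 9 5 12)(3 14 6 7)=[10, 1, 2, 14, 4, 12, 7, 3, 8, 5, 9, 11, 0, 13, 6]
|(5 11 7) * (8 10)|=6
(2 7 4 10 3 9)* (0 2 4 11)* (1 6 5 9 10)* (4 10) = [2, 6, 7, 4, 1, 9, 5, 11, 8, 10, 3, 0] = (0 2 7 11)(1 6 5 9 10 3 4)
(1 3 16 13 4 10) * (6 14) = (1 3 16 13 4 10)(6 14) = [0, 3, 2, 16, 10, 5, 14, 7, 8, 9, 1, 11, 12, 4, 6, 15, 13]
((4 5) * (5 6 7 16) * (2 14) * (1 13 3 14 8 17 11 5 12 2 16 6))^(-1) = (1 4 5 11 17 8 2 12 16 14 3 13)(6 7)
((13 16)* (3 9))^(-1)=(3 9)(13 16)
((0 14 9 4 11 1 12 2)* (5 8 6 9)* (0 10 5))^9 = (0 14)(1 11 4 9 6 8 5 10 2 12)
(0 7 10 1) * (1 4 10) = (0 7 1)(4 10) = [7, 0, 2, 3, 10, 5, 6, 1, 8, 9, 4]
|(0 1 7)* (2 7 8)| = 5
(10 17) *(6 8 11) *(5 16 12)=[0, 1, 2, 3, 4, 16, 8, 7, 11, 9, 17, 6, 5, 13, 14, 15, 12, 10]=(5 16 12)(6 8 11)(10 17)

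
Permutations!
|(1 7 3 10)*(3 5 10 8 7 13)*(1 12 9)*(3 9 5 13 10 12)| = 14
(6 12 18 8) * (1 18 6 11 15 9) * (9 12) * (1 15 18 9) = (1 9 15 12 6)(8 11 18) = [0, 9, 2, 3, 4, 5, 1, 7, 11, 15, 10, 18, 6, 13, 14, 12, 16, 17, 8]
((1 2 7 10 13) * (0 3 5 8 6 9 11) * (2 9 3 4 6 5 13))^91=(0 3 9 4 13 11 6 1)(2 7 10)(5 8)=((0 4 6 3 13 1 9 11)(2 7 10)(5 8))^91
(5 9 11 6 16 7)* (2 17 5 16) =[0, 1, 17, 3, 4, 9, 2, 16, 8, 11, 10, 6, 12, 13, 14, 15, 7, 5] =(2 17 5 9 11 6)(7 16)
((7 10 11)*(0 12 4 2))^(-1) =(0 2 4 12)(7 11 10)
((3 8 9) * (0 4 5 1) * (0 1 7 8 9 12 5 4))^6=((3 9)(5 7 8 12))^6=(5 8)(7 12)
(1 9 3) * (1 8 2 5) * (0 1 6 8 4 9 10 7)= (0 1 10 7)(2 5 6 8)(3 4 9)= [1, 10, 5, 4, 9, 6, 8, 0, 2, 3, 7]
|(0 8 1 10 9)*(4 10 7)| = 7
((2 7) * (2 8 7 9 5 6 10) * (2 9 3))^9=(2 3)(5 6 10 9)(7 8)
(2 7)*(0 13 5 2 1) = (0 13 5 2 7 1) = [13, 0, 7, 3, 4, 2, 6, 1, 8, 9, 10, 11, 12, 5]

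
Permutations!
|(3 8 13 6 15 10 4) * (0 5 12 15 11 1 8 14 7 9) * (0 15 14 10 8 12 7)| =|(0 5 7 9 15 8 13 6 11 1 12 14)(3 10 4)| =12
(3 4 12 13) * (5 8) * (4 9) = (3 9 4 12 13)(5 8) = [0, 1, 2, 9, 12, 8, 6, 7, 5, 4, 10, 11, 13, 3]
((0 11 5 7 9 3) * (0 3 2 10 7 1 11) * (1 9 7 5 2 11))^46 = (2 10 5 9 11)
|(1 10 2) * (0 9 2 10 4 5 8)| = |(10)(0 9 2 1 4 5 8)| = 7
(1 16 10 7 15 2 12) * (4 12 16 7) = [0, 7, 16, 3, 12, 5, 6, 15, 8, 9, 4, 11, 1, 13, 14, 2, 10] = (1 7 15 2 16 10 4 12)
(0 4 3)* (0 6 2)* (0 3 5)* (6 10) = (0 4 5)(2 3 10 6) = [4, 1, 3, 10, 5, 0, 2, 7, 8, 9, 6]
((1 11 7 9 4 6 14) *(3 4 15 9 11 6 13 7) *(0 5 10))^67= (0 5 10)(1 6 14)(3 13 11 4 7)(9 15)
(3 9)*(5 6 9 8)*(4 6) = [0, 1, 2, 8, 6, 4, 9, 7, 5, 3] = (3 8 5 4 6 9)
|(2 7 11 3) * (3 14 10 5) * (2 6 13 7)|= 8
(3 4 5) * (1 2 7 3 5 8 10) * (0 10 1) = (0 10)(1 2 7 3 4 8) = [10, 2, 7, 4, 8, 5, 6, 3, 1, 9, 0]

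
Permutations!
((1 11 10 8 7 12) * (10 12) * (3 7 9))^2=(1 12 11)(3 10 9 7 8)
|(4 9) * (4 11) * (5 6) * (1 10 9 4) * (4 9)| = 10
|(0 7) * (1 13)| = 2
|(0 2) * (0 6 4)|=4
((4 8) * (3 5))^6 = (8)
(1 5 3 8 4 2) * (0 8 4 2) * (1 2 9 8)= (0 1 5 3 4)(8 9)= [1, 5, 2, 4, 0, 3, 6, 7, 9, 8]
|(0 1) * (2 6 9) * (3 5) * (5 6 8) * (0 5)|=8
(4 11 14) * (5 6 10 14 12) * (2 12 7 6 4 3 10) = [0, 1, 12, 10, 11, 4, 2, 6, 8, 9, 14, 7, 5, 13, 3] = (2 12 5 4 11 7 6)(3 10 14)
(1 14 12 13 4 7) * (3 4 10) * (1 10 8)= [0, 14, 2, 4, 7, 5, 6, 10, 1, 9, 3, 11, 13, 8, 12]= (1 14 12 13 8)(3 4 7 10)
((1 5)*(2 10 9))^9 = ((1 5)(2 10 9))^9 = (10)(1 5)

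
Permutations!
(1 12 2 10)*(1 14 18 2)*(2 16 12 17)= (1 17 2 10 14 18 16 12)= [0, 17, 10, 3, 4, 5, 6, 7, 8, 9, 14, 11, 1, 13, 18, 15, 12, 2, 16]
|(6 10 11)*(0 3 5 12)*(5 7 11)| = 8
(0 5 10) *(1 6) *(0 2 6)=[5, 0, 6, 3, 4, 10, 1, 7, 8, 9, 2]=(0 5 10 2 6 1)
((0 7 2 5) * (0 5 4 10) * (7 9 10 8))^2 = ((0 9 10)(2 4 8 7))^2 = (0 10 9)(2 8)(4 7)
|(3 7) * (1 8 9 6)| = 4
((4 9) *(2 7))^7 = (2 7)(4 9)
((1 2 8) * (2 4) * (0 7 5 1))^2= ((0 7 5 1 4 2 8))^2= (0 5 4 8 7 1 2)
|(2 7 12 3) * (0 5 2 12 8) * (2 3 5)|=12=|(0 2 7 8)(3 12 5)|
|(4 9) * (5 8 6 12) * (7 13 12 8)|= |(4 9)(5 7 13 12)(6 8)|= 4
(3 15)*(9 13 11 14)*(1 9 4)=(1 9 13 11 14 4)(3 15)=[0, 9, 2, 15, 1, 5, 6, 7, 8, 13, 10, 14, 12, 11, 4, 3]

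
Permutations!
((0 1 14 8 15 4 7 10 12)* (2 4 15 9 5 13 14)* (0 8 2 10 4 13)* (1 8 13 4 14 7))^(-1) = (15)(0 5 9 8)(1 4 2 14 7 13 12 10)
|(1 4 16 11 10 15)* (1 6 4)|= 6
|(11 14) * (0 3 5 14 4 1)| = |(0 3 5 14 11 4 1)| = 7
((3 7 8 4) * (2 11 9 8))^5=(2 3 8 11 7 4 9)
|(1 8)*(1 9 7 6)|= 5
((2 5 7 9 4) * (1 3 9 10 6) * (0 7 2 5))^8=((0 7 10 6 1 3 9 4 5 2))^8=(0 5 9 1 10)(2 4 3 6 7)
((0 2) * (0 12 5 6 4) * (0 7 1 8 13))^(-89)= ((0 2 12 5 6 4 7 1 8 13))^(-89)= (0 2 12 5 6 4 7 1 8 13)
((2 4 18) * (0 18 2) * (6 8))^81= ((0 18)(2 4)(6 8))^81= (0 18)(2 4)(6 8)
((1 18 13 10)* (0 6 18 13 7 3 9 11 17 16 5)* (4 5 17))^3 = (0 7 11)(3 4 6)(5 18 9)(16 17)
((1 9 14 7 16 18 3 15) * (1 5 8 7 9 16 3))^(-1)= ((1 16 18)(3 15 5 8 7)(9 14))^(-1)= (1 18 16)(3 7 8 5 15)(9 14)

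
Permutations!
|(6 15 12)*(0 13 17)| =|(0 13 17)(6 15 12)| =3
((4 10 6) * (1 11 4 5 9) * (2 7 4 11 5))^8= (11)(1 9 5)(2 10 7 6 4)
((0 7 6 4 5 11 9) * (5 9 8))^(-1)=(0 9 4 6 7)(5 8 11)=((0 7 6 4 9)(5 11 8))^(-1)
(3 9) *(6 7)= (3 9)(6 7)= [0, 1, 2, 9, 4, 5, 7, 6, 8, 3]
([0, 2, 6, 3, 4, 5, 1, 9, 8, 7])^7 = [0, 2, 6, 3, 4, 5, 1, 9, 8, 7]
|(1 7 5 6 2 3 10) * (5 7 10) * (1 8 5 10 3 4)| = 8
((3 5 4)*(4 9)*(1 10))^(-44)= ((1 10)(3 5 9 4))^(-44)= (10)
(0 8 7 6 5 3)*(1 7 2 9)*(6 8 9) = [9, 7, 6, 0, 4, 3, 5, 8, 2, 1] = (0 9 1 7 8 2 6 5 3)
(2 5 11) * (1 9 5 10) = (1 9 5 11 2 10) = [0, 9, 10, 3, 4, 11, 6, 7, 8, 5, 1, 2]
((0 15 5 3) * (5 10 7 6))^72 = ((0 15 10 7 6 5 3))^72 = (0 10 6 3 15 7 5)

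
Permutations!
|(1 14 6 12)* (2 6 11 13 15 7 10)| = |(1 14 11 13 15 7 10 2 6 12)| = 10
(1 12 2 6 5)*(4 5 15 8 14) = (1 12 2 6 15 8 14 4 5) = [0, 12, 6, 3, 5, 1, 15, 7, 14, 9, 10, 11, 2, 13, 4, 8]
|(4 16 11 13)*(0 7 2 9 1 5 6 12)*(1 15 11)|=|(0 7 2 9 15 11 13 4 16 1 5 6 12)|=13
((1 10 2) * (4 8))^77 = ((1 10 2)(4 8))^77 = (1 2 10)(4 8)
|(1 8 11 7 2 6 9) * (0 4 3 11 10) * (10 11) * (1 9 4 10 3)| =|(0 10)(1 8 11 7 2 6 4)| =14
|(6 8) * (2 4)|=|(2 4)(6 8)|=2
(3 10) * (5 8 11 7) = (3 10)(5 8 11 7) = [0, 1, 2, 10, 4, 8, 6, 5, 11, 9, 3, 7]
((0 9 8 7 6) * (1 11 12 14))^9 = ((0 9 8 7 6)(1 11 12 14))^9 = (0 6 7 8 9)(1 11 12 14)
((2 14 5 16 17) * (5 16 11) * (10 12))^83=((2 14 16 17)(5 11)(10 12))^83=(2 17 16 14)(5 11)(10 12)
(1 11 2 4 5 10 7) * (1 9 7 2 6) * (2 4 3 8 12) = (1 11 6)(2 3 8 12)(4 5 10)(7 9) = [0, 11, 3, 8, 5, 10, 1, 9, 12, 7, 4, 6, 2]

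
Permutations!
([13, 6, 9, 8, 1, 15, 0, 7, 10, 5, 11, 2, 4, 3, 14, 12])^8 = [5, 2, 0, 12, 11, 3, 9, 7, 4, 13, 1, 6, 10, 15, 14, 8]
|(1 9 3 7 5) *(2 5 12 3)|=|(1 9 2 5)(3 7 12)|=12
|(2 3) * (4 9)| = |(2 3)(4 9)| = 2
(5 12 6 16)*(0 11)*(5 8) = (0 11)(5 12 6 16 8) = [11, 1, 2, 3, 4, 12, 16, 7, 5, 9, 10, 0, 6, 13, 14, 15, 8]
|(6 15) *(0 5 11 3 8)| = 10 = |(0 5 11 3 8)(6 15)|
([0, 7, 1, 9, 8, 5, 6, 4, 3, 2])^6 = [0, 2, 9, 8, 7, 5, 6, 1, 4, 3]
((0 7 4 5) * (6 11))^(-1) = ((0 7 4 5)(6 11))^(-1) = (0 5 4 7)(6 11)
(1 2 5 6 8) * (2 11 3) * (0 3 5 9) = (0 3 2 9)(1 11 5 6 8) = [3, 11, 9, 2, 4, 6, 8, 7, 1, 0, 10, 5]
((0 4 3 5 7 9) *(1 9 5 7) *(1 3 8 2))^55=(0 4 8 2 1 9)(3 7 5)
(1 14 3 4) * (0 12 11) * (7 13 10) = (0 12 11)(1 14 3 4)(7 13 10) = [12, 14, 2, 4, 1, 5, 6, 13, 8, 9, 7, 0, 11, 10, 3]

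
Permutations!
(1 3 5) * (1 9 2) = (1 3 5 9 2) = [0, 3, 1, 5, 4, 9, 6, 7, 8, 2]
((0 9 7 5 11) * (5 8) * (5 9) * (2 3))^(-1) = (0 11 5)(2 3)(7 9 8)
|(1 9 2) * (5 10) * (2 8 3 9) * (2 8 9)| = |(1 8 3 2)(5 10)| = 4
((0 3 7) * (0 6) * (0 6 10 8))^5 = ((0 3 7 10 8))^5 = (10)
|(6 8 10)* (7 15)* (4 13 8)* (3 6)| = 6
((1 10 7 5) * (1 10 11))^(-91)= (1 11)(5 7 10)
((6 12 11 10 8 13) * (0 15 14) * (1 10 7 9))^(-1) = (0 14 15)(1 9 7 11 12 6 13 8 10)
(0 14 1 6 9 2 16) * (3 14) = (0 3 14 1 6 9 2 16) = [3, 6, 16, 14, 4, 5, 9, 7, 8, 2, 10, 11, 12, 13, 1, 15, 0]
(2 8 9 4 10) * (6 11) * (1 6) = (1 6 11)(2 8 9 4 10) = [0, 6, 8, 3, 10, 5, 11, 7, 9, 4, 2, 1]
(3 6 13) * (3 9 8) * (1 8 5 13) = [0, 8, 2, 6, 4, 13, 1, 7, 3, 5, 10, 11, 12, 9] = (1 8 3 6)(5 13 9)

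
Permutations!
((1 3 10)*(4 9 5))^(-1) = ((1 3 10)(4 9 5))^(-1) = (1 10 3)(4 5 9)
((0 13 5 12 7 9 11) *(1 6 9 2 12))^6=(0 11 9 6 1 5 13)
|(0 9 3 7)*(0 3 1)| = |(0 9 1)(3 7)| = 6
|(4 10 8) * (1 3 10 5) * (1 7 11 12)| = |(1 3 10 8 4 5 7 11 12)| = 9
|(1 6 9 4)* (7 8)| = 4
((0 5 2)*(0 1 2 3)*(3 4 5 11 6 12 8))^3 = ((0 11 6 12 8 3)(1 2)(4 5))^3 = (0 12)(1 2)(3 6)(4 5)(8 11)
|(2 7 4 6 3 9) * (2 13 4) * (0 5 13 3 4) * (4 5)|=10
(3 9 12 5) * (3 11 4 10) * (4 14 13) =(3 9 12 5 11 14 13 4 10) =[0, 1, 2, 9, 10, 11, 6, 7, 8, 12, 3, 14, 5, 4, 13]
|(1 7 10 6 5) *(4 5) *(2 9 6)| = 8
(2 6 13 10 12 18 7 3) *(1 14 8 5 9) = (1 14 8 5 9)(2 6 13 10 12 18 7 3) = [0, 14, 6, 2, 4, 9, 13, 3, 5, 1, 12, 11, 18, 10, 8, 15, 16, 17, 7]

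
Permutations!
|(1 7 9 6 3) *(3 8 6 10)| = |(1 7 9 10 3)(6 8)| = 10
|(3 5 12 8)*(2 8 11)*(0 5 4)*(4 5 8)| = |(0 8 3 5 12 11 2 4)| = 8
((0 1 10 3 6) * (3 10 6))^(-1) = ((10)(0 1 6))^(-1) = (10)(0 6 1)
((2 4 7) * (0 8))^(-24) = (8)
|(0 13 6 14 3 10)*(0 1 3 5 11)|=|(0 13 6 14 5 11)(1 3 10)|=6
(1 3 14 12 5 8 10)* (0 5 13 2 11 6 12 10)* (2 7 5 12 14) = [12, 3, 11, 2, 4, 8, 14, 5, 0, 9, 1, 6, 13, 7, 10] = (0 12 13 7 5 8)(1 3 2 11 6 14 10)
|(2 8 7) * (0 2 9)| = |(0 2 8 7 9)| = 5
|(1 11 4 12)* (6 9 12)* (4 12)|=3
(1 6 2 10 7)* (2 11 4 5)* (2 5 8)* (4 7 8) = [0, 6, 10, 3, 4, 5, 11, 1, 2, 9, 8, 7] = (1 6 11 7)(2 10 8)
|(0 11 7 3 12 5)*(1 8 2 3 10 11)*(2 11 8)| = |(0 1 2 3 12 5)(7 10 8 11)| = 12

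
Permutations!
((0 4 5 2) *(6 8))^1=(0 4 5 2)(6 8)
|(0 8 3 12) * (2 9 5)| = 12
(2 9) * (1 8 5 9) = (1 8 5 9 2) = [0, 8, 1, 3, 4, 9, 6, 7, 5, 2]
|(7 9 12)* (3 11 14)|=|(3 11 14)(7 9 12)|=3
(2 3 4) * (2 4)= [0, 1, 3, 2, 4]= (4)(2 3)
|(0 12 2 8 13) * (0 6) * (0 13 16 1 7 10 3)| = |(0 12 2 8 16 1 7 10 3)(6 13)| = 18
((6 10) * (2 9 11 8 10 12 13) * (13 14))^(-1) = ((2 9 11 8 10 6 12 14 13))^(-1) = (2 13 14 12 6 10 8 11 9)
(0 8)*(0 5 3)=[8, 1, 2, 0, 4, 3, 6, 7, 5]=(0 8 5 3)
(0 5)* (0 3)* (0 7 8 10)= [5, 1, 2, 7, 4, 3, 6, 8, 10, 9, 0]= (0 5 3 7 8 10)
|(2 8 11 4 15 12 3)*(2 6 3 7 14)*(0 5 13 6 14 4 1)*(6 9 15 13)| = 18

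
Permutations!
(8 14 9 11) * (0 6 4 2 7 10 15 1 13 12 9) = (0 6 4 2 7 10 15 1 13 12 9 11 8 14) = [6, 13, 7, 3, 2, 5, 4, 10, 14, 11, 15, 8, 9, 12, 0, 1]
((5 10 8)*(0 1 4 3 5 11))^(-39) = (0 1 4 3 5 10 8 11)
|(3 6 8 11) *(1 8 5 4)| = 7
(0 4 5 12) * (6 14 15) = (0 4 5 12)(6 14 15) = [4, 1, 2, 3, 5, 12, 14, 7, 8, 9, 10, 11, 0, 13, 15, 6]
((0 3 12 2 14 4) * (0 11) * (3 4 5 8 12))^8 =(0 11 4)(2 8 14 12 5)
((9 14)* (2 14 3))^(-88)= (14)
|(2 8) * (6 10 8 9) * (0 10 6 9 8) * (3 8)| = |(0 10)(2 3 8)| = 6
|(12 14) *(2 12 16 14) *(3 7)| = |(2 12)(3 7)(14 16)| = 2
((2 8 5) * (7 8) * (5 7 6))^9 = (7 8)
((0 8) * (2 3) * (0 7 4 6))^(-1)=(0 6 4 7 8)(2 3)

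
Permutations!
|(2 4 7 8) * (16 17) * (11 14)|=4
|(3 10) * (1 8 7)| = 6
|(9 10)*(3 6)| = 2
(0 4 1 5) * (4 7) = (0 7 4 1 5) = [7, 5, 2, 3, 1, 0, 6, 4]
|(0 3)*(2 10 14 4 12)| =|(0 3)(2 10 14 4 12)| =10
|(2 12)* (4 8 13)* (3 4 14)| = 10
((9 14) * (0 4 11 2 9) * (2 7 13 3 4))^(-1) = (0 14 9 2)(3 13 7 11 4)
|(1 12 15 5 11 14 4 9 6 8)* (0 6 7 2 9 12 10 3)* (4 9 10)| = |(0 6 8 1 4 12 15 5 11 14 9 7 2 10 3)| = 15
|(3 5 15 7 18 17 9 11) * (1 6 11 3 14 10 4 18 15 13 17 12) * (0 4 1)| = |(0 4 18 12)(1 6 11 14 10)(3 5 13 17 9)(7 15)| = 20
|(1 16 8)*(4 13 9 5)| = |(1 16 8)(4 13 9 5)| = 12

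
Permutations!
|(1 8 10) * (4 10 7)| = 5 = |(1 8 7 4 10)|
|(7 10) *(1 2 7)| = 4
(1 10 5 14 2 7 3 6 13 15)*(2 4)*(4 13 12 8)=(1 10 5 14 13 15)(2 7 3 6 12 8 4)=[0, 10, 7, 6, 2, 14, 12, 3, 4, 9, 5, 11, 8, 15, 13, 1]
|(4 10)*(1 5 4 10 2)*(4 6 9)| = 6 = |(10)(1 5 6 9 4 2)|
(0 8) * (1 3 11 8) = (0 1 3 11 8) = [1, 3, 2, 11, 4, 5, 6, 7, 0, 9, 10, 8]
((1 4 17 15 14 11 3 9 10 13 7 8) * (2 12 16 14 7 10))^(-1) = ((1 4 17 15 7 8)(2 12 16 14 11 3 9)(10 13))^(-1) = (1 8 7 15 17 4)(2 9 3 11 14 16 12)(10 13)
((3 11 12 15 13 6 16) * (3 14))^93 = (3 6 12 14 13 11 16 15)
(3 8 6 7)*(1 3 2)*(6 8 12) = (1 3 12 6 7 2) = [0, 3, 1, 12, 4, 5, 7, 2, 8, 9, 10, 11, 6]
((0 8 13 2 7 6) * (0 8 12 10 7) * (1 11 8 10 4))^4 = (0 11)(1 2)(4 13)(6 10 7)(8 12)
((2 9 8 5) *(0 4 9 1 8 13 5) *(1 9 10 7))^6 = (2 13)(5 9)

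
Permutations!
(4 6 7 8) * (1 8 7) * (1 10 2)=[0, 8, 1, 3, 6, 5, 10, 7, 4, 9, 2]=(1 8 4 6 10 2)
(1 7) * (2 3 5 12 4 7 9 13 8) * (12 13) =[0, 9, 3, 5, 7, 13, 6, 1, 2, 12, 10, 11, 4, 8] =(1 9 12 4 7)(2 3 5 13 8)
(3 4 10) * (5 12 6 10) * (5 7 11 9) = [0, 1, 2, 4, 7, 12, 10, 11, 8, 5, 3, 9, 6] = (3 4 7 11 9 5 12 6 10)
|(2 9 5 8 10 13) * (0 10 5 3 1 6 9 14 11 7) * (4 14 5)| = |(0 10 13 2 5 8 4 14 11 7)(1 6 9 3)| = 20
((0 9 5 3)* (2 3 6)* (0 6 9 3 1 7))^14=((0 3 6 2 1 7)(5 9))^14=(9)(0 6 1)(2 7 3)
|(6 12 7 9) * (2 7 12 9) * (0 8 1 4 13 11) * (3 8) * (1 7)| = 18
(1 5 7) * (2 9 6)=(1 5 7)(2 9 6)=[0, 5, 9, 3, 4, 7, 2, 1, 8, 6]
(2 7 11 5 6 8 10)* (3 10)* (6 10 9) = (2 7 11 5 10)(3 9 6 8) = [0, 1, 7, 9, 4, 10, 8, 11, 3, 6, 2, 5]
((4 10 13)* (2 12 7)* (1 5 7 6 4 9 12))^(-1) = ((1 5 7 2)(4 10 13 9 12 6))^(-1) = (1 2 7 5)(4 6 12 9 13 10)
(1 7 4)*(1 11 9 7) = (4 11 9 7) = [0, 1, 2, 3, 11, 5, 6, 4, 8, 7, 10, 9]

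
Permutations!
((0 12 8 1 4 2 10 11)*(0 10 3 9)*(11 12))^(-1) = (0 9 3 2 4 1 8 12 10 11)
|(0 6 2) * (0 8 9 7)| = |(0 6 2 8 9 7)| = 6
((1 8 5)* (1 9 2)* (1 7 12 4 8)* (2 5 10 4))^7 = (2 7 12)(4 8 10)(5 9)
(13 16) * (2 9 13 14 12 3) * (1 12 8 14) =(1 12 3 2 9 13 16)(8 14) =[0, 12, 9, 2, 4, 5, 6, 7, 14, 13, 10, 11, 3, 16, 8, 15, 1]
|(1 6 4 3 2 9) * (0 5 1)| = |(0 5 1 6 4 3 2 9)| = 8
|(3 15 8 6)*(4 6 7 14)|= |(3 15 8 7 14 4 6)|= 7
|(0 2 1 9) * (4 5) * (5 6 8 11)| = |(0 2 1 9)(4 6 8 11 5)| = 20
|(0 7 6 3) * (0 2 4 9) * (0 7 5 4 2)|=|(0 5 4 9 7 6 3)|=7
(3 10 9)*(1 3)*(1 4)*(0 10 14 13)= (0 10 9 4 1 3 14 13)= [10, 3, 2, 14, 1, 5, 6, 7, 8, 4, 9, 11, 12, 0, 13]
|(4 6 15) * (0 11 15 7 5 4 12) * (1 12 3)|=12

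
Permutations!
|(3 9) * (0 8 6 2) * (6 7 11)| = |(0 8 7 11 6 2)(3 9)| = 6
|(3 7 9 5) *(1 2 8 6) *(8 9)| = |(1 2 9 5 3 7 8 6)| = 8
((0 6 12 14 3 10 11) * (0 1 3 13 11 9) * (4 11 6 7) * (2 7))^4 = (14)(0 11 9 4 10 7 3 2 1) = ((0 2 7 4 11 1 3 10 9)(6 12 14 13))^4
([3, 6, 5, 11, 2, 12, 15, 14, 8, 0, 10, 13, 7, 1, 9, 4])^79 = [5, 9, 13, 12, 11, 1, 0, 15, 8, 2, 10, 7, 6, 14, 4, 3]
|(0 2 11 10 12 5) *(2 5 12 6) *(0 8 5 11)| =|(12)(0 11 10 6 2)(5 8)| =10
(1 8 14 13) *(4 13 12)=(1 8 14 12 4 13)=[0, 8, 2, 3, 13, 5, 6, 7, 14, 9, 10, 11, 4, 1, 12]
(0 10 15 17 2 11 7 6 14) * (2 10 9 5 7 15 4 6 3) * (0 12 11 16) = (0 9 5 7 3 2 16)(4 6 14 12 11 15 17 10) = [9, 1, 16, 2, 6, 7, 14, 3, 8, 5, 4, 15, 11, 13, 12, 17, 0, 10]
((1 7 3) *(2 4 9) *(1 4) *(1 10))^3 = ((1 7 3 4 9 2 10))^3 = (1 4 10 3 2 7 9)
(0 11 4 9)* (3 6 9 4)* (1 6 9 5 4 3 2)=(0 11 2 1 6 5 4 3 9)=[11, 6, 1, 9, 3, 4, 5, 7, 8, 0, 10, 2]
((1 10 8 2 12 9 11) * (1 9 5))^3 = (1 2)(5 8)(9 11)(10 12)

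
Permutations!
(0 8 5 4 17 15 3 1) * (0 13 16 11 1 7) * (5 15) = (0 8 15 3 7)(1 13 16 11)(4 17 5) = [8, 13, 2, 7, 17, 4, 6, 0, 15, 9, 10, 1, 12, 16, 14, 3, 11, 5]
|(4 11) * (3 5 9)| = |(3 5 9)(4 11)| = 6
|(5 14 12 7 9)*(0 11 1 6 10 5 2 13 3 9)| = 36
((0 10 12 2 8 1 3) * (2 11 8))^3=((0 10 12 11 8 1 3))^3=(0 11 3 12 1 10 8)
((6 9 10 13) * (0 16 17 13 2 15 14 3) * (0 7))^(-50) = ((0 16 17 13 6 9 10 2 15 14 3 7))^(-50) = (0 3 15 10 6 17)(2 9 13 16 7 14)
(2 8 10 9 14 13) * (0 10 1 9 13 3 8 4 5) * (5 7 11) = (0 10 13 2 4 7 11 5)(1 9 14 3 8) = [10, 9, 4, 8, 7, 0, 6, 11, 1, 14, 13, 5, 12, 2, 3]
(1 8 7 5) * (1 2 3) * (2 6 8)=(1 2 3)(5 6 8 7)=[0, 2, 3, 1, 4, 6, 8, 5, 7]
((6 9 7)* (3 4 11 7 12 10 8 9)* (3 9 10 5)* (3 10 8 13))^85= ((3 4 11 7 6 9 12 5 10 13))^85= (3 9)(4 12)(5 11)(6 13)(7 10)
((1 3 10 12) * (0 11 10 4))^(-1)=(0 4 3 1 12 10 11)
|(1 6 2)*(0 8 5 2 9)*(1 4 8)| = 4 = |(0 1 6 9)(2 4 8 5)|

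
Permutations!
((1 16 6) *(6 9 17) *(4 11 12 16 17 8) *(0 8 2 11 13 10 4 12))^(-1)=(0 11 2 9 16 12 8)(1 6 17)(4 10 13)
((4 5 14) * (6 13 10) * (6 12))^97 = ((4 5 14)(6 13 10 12))^97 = (4 5 14)(6 13 10 12)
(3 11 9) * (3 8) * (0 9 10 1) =(0 9 8 3 11 10 1) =[9, 0, 2, 11, 4, 5, 6, 7, 3, 8, 1, 10]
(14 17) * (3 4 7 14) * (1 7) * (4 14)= (1 7 4)(3 14 17)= [0, 7, 2, 14, 1, 5, 6, 4, 8, 9, 10, 11, 12, 13, 17, 15, 16, 3]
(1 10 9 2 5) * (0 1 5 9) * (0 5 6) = (0 1 10 5 6)(2 9) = [1, 10, 9, 3, 4, 6, 0, 7, 8, 2, 5]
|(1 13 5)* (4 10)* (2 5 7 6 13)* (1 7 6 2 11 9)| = 6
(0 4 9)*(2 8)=(0 4 9)(2 8)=[4, 1, 8, 3, 9, 5, 6, 7, 2, 0]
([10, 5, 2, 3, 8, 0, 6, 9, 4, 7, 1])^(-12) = (10)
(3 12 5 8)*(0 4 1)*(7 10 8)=(0 4 1)(3 12 5 7 10 8)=[4, 0, 2, 12, 1, 7, 6, 10, 3, 9, 8, 11, 5]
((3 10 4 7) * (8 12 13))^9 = (13)(3 10 4 7)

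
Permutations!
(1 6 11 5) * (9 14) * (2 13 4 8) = (1 6 11 5)(2 13 4 8)(9 14) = [0, 6, 13, 3, 8, 1, 11, 7, 2, 14, 10, 5, 12, 4, 9]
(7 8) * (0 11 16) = (0 11 16)(7 8) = [11, 1, 2, 3, 4, 5, 6, 8, 7, 9, 10, 16, 12, 13, 14, 15, 0]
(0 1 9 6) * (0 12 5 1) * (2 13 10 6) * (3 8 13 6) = (1 9 2 6 12 5)(3 8 13 10) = [0, 9, 6, 8, 4, 1, 12, 7, 13, 2, 3, 11, 5, 10]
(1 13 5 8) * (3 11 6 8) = (1 13 5 3 11 6 8) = [0, 13, 2, 11, 4, 3, 8, 7, 1, 9, 10, 6, 12, 5]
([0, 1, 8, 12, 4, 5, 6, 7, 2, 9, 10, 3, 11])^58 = [0, 1, 2, 12, 4, 5, 6, 7, 8, 9, 10, 3, 11]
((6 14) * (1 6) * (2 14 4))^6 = (1 6 4 2 14)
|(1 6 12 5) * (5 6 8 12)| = 5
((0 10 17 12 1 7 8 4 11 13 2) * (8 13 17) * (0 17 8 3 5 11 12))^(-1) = ((0 10 3 5 11 8 4 12 1 7 13 2 17))^(-1) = (0 17 2 13 7 1 12 4 8 11 5 3 10)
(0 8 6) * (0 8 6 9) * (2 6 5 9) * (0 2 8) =[5, 1, 6, 3, 4, 9, 0, 7, 8, 2] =(0 5 9 2 6)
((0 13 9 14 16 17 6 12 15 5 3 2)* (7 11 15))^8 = (0 7 9 15 16 3 6)(2 12 13 11 14 5 17)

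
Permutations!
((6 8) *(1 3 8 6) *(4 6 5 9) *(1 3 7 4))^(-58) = (1 4 5)(6 9 7)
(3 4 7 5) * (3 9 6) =(3 4 7 5 9 6) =[0, 1, 2, 4, 7, 9, 3, 5, 8, 6]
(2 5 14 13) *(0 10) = (0 10)(2 5 14 13) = [10, 1, 5, 3, 4, 14, 6, 7, 8, 9, 0, 11, 12, 2, 13]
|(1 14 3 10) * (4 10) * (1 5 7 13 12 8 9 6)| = |(1 14 3 4 10 5 7 13 12 8 9 6)| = 12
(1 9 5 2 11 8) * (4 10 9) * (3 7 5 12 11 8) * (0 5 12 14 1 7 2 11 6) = (0 5 11 3 2 8 7 12 6)(1 4 10 9 14) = [5, 4, 8, 2, 10, 11, 0, 12, 7, 14, 9, 3, 6, 13, 1]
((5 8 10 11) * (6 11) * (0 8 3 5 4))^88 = (0 11 10)(4 6 8)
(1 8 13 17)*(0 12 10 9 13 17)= (0 12 10 9 13)(1 8 17)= [12, 8, 2, 3, 4, 5, 6, 7, 17, 13, 9, 11, 10, 0, 14, 15, 16, 1]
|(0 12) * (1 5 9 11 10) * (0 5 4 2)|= |(0 12 5 9 11 10 1 4 2)|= 9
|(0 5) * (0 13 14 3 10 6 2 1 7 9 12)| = 12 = |(0 5 13 14 3 10 6 2 1 7 9 12)|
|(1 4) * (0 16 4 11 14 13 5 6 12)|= 10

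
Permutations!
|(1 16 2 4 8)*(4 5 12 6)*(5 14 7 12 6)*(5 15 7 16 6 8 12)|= 24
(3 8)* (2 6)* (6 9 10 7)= (2 9 10 7 6)(3 8)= [0, 1, 9, 8, 4, 5, 2, 6, 3, 10, 7]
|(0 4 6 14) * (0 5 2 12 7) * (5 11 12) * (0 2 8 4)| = |(2 5 8 4 6 14 11 12 7)| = 9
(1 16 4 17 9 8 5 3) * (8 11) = (1 16 4 17 9 11 8 5 3) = [0, 16, 2, 1, 17, 3, 6, 7, 5, 11, 10, 8, 12, 13, 14, 15, 4, 9]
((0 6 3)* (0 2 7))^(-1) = ((0 6 3 2 7))^(-1) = (0 7 2 3 6)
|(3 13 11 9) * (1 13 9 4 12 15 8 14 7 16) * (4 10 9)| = 13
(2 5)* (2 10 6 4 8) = (2 5 10 6 4 8) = [0, 1, 5, 3, 8, 10, 4, 7, 2, 9, 6]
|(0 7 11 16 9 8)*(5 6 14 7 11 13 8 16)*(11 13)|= 30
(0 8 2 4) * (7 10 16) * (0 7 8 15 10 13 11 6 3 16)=(0 15 10)(2 4 7 13 11 6 3 16 8)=[15, 1, 4, 16, 7, 5, 3, 13, 2, 9, 0, 6, 12, 11, 14, 10, 8]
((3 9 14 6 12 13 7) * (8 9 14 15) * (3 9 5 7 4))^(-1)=(3 4 13 12 6 14)(5 8 15 9 7)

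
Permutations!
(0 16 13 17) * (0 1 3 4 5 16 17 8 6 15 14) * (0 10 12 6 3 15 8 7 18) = [17, 15, 2, 4, 5, 16, 8, 18, 3, 9, 12, 11, 6, 7, 10, 14, 13, 1, 0] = (0 17 1 15 14 10 12 6 8 3 4 5 16 13 7 18)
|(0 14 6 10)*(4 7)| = 4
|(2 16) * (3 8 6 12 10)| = |(2 16)(3 8 6 12 10)| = 10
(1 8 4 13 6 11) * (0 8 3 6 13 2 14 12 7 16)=[8, 3, 14, 6, 2, 5, 11, 16, 4, 9, 10, 1, 7, 13, 12, 15, 0]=(0 8 4 2 14 12 7 16)(1 3 6 11)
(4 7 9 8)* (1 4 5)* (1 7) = (1 4)(5 7 9 8) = [0, 4, 2, 3, 1, 7, 6, 9, 5, 8]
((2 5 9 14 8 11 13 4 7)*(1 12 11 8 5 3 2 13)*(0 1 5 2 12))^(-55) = (0 1)(2 3 12 11 5 9 14)(4 13 7)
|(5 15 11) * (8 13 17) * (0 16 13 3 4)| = 21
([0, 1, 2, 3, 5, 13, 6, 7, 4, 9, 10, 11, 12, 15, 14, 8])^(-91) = [0, 1, 2, 3, 8, 4, 6, 7, 15, 9, 10, 11, 12, 5, 14, 13]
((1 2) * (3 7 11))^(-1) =((1 2)(3 7 11))^(-1) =(1 2)(3 11 7)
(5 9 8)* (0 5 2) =(0 5 9 8 2) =[5, 1, 0, 3, 4, 9, 6, 7, 2, 8]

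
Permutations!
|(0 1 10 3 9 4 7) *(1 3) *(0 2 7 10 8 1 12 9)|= |(0 3)(1 8)(2 7)(4 10 12 9)|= 4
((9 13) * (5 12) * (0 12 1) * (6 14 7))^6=(14)(0 5)(1 12)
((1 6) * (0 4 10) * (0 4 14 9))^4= ((0 14 9)(1 6)(4 10))^4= (0 14 9)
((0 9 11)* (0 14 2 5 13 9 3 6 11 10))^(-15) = (0 2)(3 5)(6 13)(9 11)(10 14)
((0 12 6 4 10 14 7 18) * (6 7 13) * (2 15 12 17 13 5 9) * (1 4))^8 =(0 5 17 9 13 2 6 15 1 12 4 7 10 18 14)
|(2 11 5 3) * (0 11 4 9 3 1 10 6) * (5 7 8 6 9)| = 35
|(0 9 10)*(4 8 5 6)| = |(0 9 10)(4 8 5 6)| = 12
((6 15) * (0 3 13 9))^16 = (15)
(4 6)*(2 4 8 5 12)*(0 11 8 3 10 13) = [11, 1, 4, 10, 6, 12, 3, 7, 5, 9, 13, 8, 2, 0] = (0 11 8 5 12 2 4 6 3 10 13)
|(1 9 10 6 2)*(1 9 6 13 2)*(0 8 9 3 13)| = 12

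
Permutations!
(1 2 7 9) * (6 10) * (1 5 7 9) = (1 2 9 5 7)(6 10) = [0, 2, 9, 3, 4, 7, 10, 1, 8, 5, 6]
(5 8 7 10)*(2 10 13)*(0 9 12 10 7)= [9, 1, 7, 3, 4, 8, 6, 13, 0, 12, 5, 11, 10, 2]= (0 9 12 10 5 8)(2 7 13)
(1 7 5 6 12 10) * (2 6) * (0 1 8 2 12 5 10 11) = (0 1 7 10 8 2 6 5 12 11) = [1, 7, 6, 3, 4, 12, 5, 10, 2, 9, 8, 0, 11]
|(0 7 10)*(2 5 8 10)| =6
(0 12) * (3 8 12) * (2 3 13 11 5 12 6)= (0 13 11 5 12)(2 3 8 6)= [13, 1, 3, 8, 4, 12, 2, 7, 6, 9, 10, 5, 0, 11]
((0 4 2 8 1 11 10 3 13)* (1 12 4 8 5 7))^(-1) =((0 8 12 4 2 5 7 1 11 10 3 13))^(-1) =(0 13 3 10 11 1 7 5 2 4 12 8)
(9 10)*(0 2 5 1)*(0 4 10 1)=(0 2 5)(1 4 10 9)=[2, 4, 5, 3, 10, 0, 6, 7, 8, 1, 9]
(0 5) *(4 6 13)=(0 5)(4 6 13)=[5, 1, 2, 3, 6, 0, 13, 7, 8, 9, 10, 11, 12, 4]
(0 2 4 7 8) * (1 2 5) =[5, 2, 4, 3, 7, 1, 6, 8, 0] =(0 5 1 2 4 7 8)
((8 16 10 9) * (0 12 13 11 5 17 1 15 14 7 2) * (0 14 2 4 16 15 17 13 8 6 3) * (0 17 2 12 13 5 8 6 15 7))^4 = ((0 13 11 8 7 4 16 10 9 15 12 6 3 17 1 2 14))^4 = (0 7 9 3 14 8 10 6 2 11 16 12 1 13 4 15 17)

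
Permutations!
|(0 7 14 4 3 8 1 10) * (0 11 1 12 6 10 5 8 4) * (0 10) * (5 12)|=8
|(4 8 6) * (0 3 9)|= |(0 3 9)(4 8 6)|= 3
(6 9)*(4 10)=(4 10)(6 9)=[0, 1, 2, 3, 10, 5, 9, 7, 8, 6, 4]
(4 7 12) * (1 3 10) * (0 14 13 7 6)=(0 14 13 7 12 4 6)(1 3 10)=[14, 3, 2, 10, 6, 5, 0, 12, 8, 9, 1, 11, 4, 7, 13]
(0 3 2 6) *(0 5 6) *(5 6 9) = (0 3 2)(5 9) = [3, 1, 0, 2, 4, 9, 6, 7, 8, 5]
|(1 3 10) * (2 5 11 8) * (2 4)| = 15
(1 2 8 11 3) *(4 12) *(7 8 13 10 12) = (1 2 13 10 12 4 7 8 11 3) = [0, 2, 13, 1, 7, 5, 6, 8, 11, 9, 12, 3, 4, 10]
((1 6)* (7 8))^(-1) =((1 6)(7 8))^(-1) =(1 6)(7 8)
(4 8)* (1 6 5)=[0, 6, 2, 3, 8, 1, 5, 7, 4]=(1 6 5)(4 8)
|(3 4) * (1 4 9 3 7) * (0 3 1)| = |(0 3 9 1 4 7)| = 6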